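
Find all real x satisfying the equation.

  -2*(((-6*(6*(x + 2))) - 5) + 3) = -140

Step 1. [-2*(((-6*(6*(x + 2))) - 5) + 3) = -140] leading coefficient -2: divide by -2, so div: ((-6*(6*(x + 2))) - 5) + 3 = 70.
Step 2. [((-6*(6*(x + 2))) - 5) + 3 = 70] +3 is outermost — subtract 3 both sides, so sub: (-6*(6*(x + 2))) - 5 = 67.
Step 3. [(-6*(6*(x + 2))) - 5 = 67] the outer -5 inverts by adding 5. So sub: -6*(6*(x + 2)) = 72.
Step 4. [-6*(6*(x + 2)) = 72] leading coefficient -6: divide by -6. So div: 6*(x + 2) = -12.
Step 5. [6*(x + 2) = -12] LHS = 6·(…); ÷6 both sides. So div: x + 2 = -2.
Step 6. [x + 2 = -2] 2 comes off first (subtract 2) ⇒ sub: x = -4.

Answer: x ∈ {-4}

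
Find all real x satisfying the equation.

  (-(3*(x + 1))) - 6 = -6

Step 1. [(-(3*(x + 1))) - 6 = -6] peel the -6: add 6 from each side. So sub: -(3*(x + 1)) = 0.
Step 2. [-(3*(x + 1)) = 0] flip signs both sides, so neg: 3*(x + 1) = 0.
Step 3. [3*(x + 1) = 0] 3 out front; divide by 3 ⇒ div: x + 1 = 0.
Step 4. [x + 1 = 0] peel the +1: subtract 1 from each side ⇒ sub: x = -1.

Answer: x ∈ {-1}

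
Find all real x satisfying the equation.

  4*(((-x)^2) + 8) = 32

Step 1. [4*(((-x)^2) + 8) = 32] 4·(inner) — divide through by 4. So div: ((-x)^2) + 8 = 8.
Step 2. [((-x)^2) + 8 = 8] the outer +8 inverts by subtracting 8. So sub: (-x)^2 = 0.
Step 3. [(-x)^2 = 0] LHS squared, RHS 0 ≥ 0: apply √ (±), so sqrt: -x = 0.
Step 4. [-x = 0] leading − — multiply by −1. So neg: x = 0.

Answer: x ∈ {0}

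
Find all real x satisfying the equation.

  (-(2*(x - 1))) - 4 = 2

Step 1. [(-(2*(x - 1))) - 4 = 2] add 4: x sits inside (… - 4). So sub: -(2*(x - 1)) = 6.
Step 2. [-(2*(x - 1)) = 6] LHS negated; negate both sides, so neg: 2*(x - 1) = -6.
Step 3. [2*(x - 1) = -6] 2·(inner) — divide through by 2, so div: x - 1 = -3.
Step 4. [x - 1 = -3] -1 is outermost — add 1 both sides ⇒ sub: x = -2.

Answer: x ∈ {-2}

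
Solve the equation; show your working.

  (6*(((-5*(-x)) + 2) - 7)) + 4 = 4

Step 1. [(6*(((-5*(-x)) + 2) - 7)) + 4 = 4] peel the +4: subtract 4 from each side. So sub: 6*(((-5*(-x)) + 2) - 7) = 0.
Step 2. [6*(((-5*(-x)) + 2) - 7) = 0] 6 out front; divide by 6, so div: ((-5*(-x)) + 2) - 7 = 0.
Step 3. [((-5*(-x)) + 2) - 7 = 0] -7 is outermost — add 7 both sides, so sub: (-5*(-x)) + 2 = 7.
Step 4. [(-5*(-x)) + 2 = 7] peel the +2: subtract 2 from each side. So sub: -5*(-x) = 5.
Step 5. [-5*(-x) = 5] -5·(inner) — divide through by -5, so div: -x = -1.
Step 6. [-x = -1] flip signs both sides ⇒ neg: x = 1.

Answer: x ∈ {1}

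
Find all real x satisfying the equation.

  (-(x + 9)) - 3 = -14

Step 1. [(-(x + 9)) - 3 = -14] peel the -3: add 3 from each side. So sub: -(x + 9) = -11.
Step 2. [-(x + 9) = -11] leading − — multiply by −1, so neg: x + 9 = 11.
Step 3. [x + 9 = 11] peel the +9: subtract 9 from each side ⇒ sub: x = 2.

Answer: x ∈ {2}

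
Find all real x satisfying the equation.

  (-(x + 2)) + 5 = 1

Step 1. [(-(x + 2)) + 5 = 1] peel the +5: subtract 5 from each side ⇒ sub: -(x + 2) = -4.
Step 2. [-(x + 2) = -4] leading − — multiply by −1. So neg: x + 2 = 4.
Step 3. [x + 2 = 4] +2 is outermost — subtract 2 both sides, so sub: x = 2.

Answer: x ∈ {2}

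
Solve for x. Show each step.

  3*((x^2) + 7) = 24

Step 1. [3*((x^2) + 7) = 24] divide by the outer 3. So div: (x^2) + 7 = 8.
Step 2. [(x^2) + 7 = 8] +7 is outermost — subtract 7 both sides, so sub: x^2 = 1.
Step 3. [x^2 = 1] √ both sides: 1 ≥ 0 gives two branches, so sqrt: x = 1 or -1.

Answer: x ∈ {-1, 1}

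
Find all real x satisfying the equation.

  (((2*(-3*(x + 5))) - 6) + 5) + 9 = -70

Step 1. [(((2*(-3*(x + 5))) - 6) + 5) + 9 = -70] +9 is outermost — subtract 9 both sides ⇒ sub: ((2*(-3*(x + 5))) - 6) + 5 = -79.
Step 2. [((2*(-3*(x + 5))) - 6) + 5 = -79] 5 comes off first (subtract 5). So sub: (2*(-3*(x + 5))) - 6 = -84.
Step 3. [(2*(-3*(x + 5))) - 6 = -84] the outer -6 inverts by adding 6 ⇒ sub: 2*(-3*(x + 5)) = -78.
Step 4. [2*(-3*(x + 5)) = -78] 2·(inner) — divide through by 2 ⇒ div: -3*(x + 5) = -39.
Step 5. [-3*(x + 5) = -39] -3 out front; divide by -3, so div: x + 5 = 13.
Step 6. [x + 5 = 13] +5 is outermost — subtract 5 both sides ⇒ sub: x = 8.

Answer: x ∈ {8}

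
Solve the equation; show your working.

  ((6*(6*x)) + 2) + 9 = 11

Step 1. [((6*(6*x)) + 2) + 9 = 11] the outer +9 inverts by subtracting 9 ⇒ sub: (6*(6*x)) + 2 = 2.
Step 2. [(6*(6*x)) + 2 = 2] peel the +2: subtract 2 from each side. So sub: 6*(6*x) = 0.
Step 3. [6*(6*x) = 0] 6 out front; divide by 6 ⇒ div: 6*x = 0.
Step 4. [6*x = 0] divide by the outer 6 ⇒ div: x = 0.

Answer: x ∈ {0}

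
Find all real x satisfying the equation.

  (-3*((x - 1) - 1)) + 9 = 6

Step 1. [(-3*((x - 1) - 1)) + 9 = 6] peel the +9: subtract 9 from each side, so sub: -3*((x - 1) - 1) = -3.
Step 2. [-3*((x - 1) - 1) = -3] -3·(inner) — divide through by -3, so div: (x - 1) - 1 = 1.
Step 3. [(x - 1) - 1 = 1] 1 comes off first (add 1), so sub: x - 1 = 2.
Step 4. [x - 1 = 2] peel the -1: add 1 from each side. So sub: x = 3.

Answer: x ∈ {3}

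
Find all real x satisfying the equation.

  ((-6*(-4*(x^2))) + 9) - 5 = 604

Step 1. [((-6*(-4*(x^2))) + 9) - 5 = 604] 5 comes off first (add 5) ⇒ sub: (-6*(-4*(x^2))) + 9 = 609.
Step 2. [(-6*(-4*(x^2))) + 9 = 609] +9 is outermost — subtract 9 both sides. So sub: -6*(-4*(x^2)) = 600.
Step 3. [-6*(-4*(x^2)) = 600] leading coefficient -6: divide by -6 ⇒ div: -4*(x^2) = -100.
Step 4. [-4*(x^2) = -100] leading coefficient -4: divide by -4. So div: x^2 = 25.
Step 5. [x^2 = 25] √ both sides: 25 ≥ 0 gives two branches ⇒ sqrt: x = 5 or -5.

Answer: x ∈ {-5, 5}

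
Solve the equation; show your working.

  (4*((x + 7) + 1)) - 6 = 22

Step 1. [(4*((x + 7) + 1)) - 6 = 22] 6 comes off first (add 6), so sub: 4*((x + 7) + 1) = 28.
Step 2. [4*((x + 7) + 1) = 28] 4·(inner) — divide through by 4 ⇒ div: (x + 7) + 1 = 7.
Step 3. [(x + 7) + 1 = 7] peel the +1: subtract 1 from each side, so sub: x + 7 = 6.
Step 4. [x + 7 = 6] peel the +7: subtract 7 from each side, so sub: x = -1.

Answer: x ∈ {-1}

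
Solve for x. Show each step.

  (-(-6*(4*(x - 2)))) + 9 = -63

Step 1. [(-(-6*(4*(x - 2)))) + 9 = -63] subtract 9: x sits inside (… + 9). So sub: -(-6*(4*(x - 2))) = -72.
Step 2. [-(-6*(4*(x - 2))) = -72] LHS negated; negate both sides. So neg: -6*(4*(x - 2)) = 72.
Step 3. [-6*(4*(x - 2)) = 72] -6 out front; divide by -6, so div: 4*(x - 2) = -12.
Step 4. [4*(x - 2) = -12] leading coefficient 4: divide by 4, so div: x - 2 = -3.
Step 5. [x - 2 = -3] the outer -2 inverts by adding 2. So sub: x = -1.

Answer: x ∈ {-1}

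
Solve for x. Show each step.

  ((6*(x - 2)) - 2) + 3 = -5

Step 1. [((6*(x - 2)) - 2) + 3 = -5] +3 is outermost — subtract 3 both sides ⇒ sub: (6*(x - 2)) - 2 = -8.
Step 2. [(6*(x - 2)) - 2 = -8] add 2: x sits inside (… - 2) ⇒ sub: 6*(x - 2) = -6.
Step 3. [6*(x - 2) = -6] divide by the outer 6, so div: x - 2 = -1.
Step 4. [x - 2 = -1] the outer -2 inverts by adding 2 ⇒ sub: x = 1.

Answer: x ∈ {1}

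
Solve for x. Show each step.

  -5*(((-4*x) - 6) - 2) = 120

Step 1. [-5*(((-4*x) - 6) - 2) = 120] divide by the outer -5. So div: ((-4*x) - 6) - 2 = -24.
Step 2. [((-4*x) - 6) - 2 = -24] 2 comes off first (add 2), so sub: (-4*x) - 6 = -22.
Step 3. [(-4*x) - 6 = -22] the outer -6 inverts by adding 6. So sub: -4*x = -16.
Step 4. [-4*x = -16] -4·(inner) — divide through by -4 ⇒ div: x = 4.

Answer: x ∈ {4}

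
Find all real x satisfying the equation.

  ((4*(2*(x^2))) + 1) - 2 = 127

Step 1. [((4*(2*(x^2))) + 1) - 2 = 127] -2 is outermost — add 2 both sides, so sub: (4*(2*(x^2))) + 1 = 129.
Step 2. [(4*(2*(x^2))) + 1 = 129] +1 is outermost — subtract 1 both sides, so sub: 4*(2*(x^2)) = 128.
Step 3. [4*(2*(x^2)) = 128] divide by the outer 4 ⇒ div: 2*(x^2) = 32.
Step 4. [2*(x^2) = 32] 2 out front; divide by 2 ⇒ div: x^2 = 16.
Step 5. [x^2 = 16] √ both sides: 16 ≥ 0 gives two branches. So sqrt: x = 4 or -4.

Answer: x ∈ {-4, 4}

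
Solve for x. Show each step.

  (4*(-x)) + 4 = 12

Step 1. [(4*(-x)) + 4 = 12] 4 | LHS and 4 | 12: pull 4 out, so factor: (-x) + 1 = 3.
Step 2. [(-x) + 1 = 3] peel the +1: subtract 1 from each side, so sub: -x = 2.
Step 3. [-x = 2] LHS negated; negate both sides ⇒ neg: x = -2.

Answer: x ∈ {-2}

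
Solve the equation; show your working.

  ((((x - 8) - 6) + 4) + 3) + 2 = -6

Step 1. [((((x - 8) - 6) + 4) + 3) + 2 = -6] +2 is outermost — subtract 2 both sides. So sub: (((x - 8) - 6) + 4) + 3 = -8.
Step 2. [(((x - 8) - 6) + 4) + 3 = -8] peel the +3: subtract 3 from each side ⇒ sub: ((x - 8) - 6) + 4 = -11.
Step 3. [((x - 8) - 6) + 4 = -11] +4 is outermost — subtract 4 both sides, so sub: (x - 8) - 6 = -15.
Step 4. [(x - 8) - 6 = -15] the outer -6 inverts by adding 6 ⇒ sub: x - 8 = -9.
Step 5. [x - 8 = -9] 8 comes off first (add 8), so sub: x = -1.

Answer: x ∈ {-1}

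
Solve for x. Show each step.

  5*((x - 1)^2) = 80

Step 1. [5*((x - 1)^2) = 80] 5 out front; divide by 5 ⇒ div: (x - 1)^2 = 16.
Step 2. [(x - 1)^2 = 16] LHS squared, RHS 16 ≥ 0: apply √ (±) ⇒ sqrt: x - 1 = 4 or -4.
Step 3. [x - 1 = 4 or -4] 1 comes off first (add 1) ⇒ sub: x = 5 or -3.

Answer: x ∈ {-3, 5}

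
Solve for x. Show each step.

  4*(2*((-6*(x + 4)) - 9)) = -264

Step 1. [4*(2*((-6*(x + 4)) - 9)) = -264] 4 out front; divide by 4, so div: 2*((-6*(x + 4)) - 9) = -66.
Step 2. [2*((-6*(x + 4)) - 9) = -66] LHS = 2·(…); ÷2 both sides ⇒ div: (-6*(x + 4)) - 9 = -33.
Step 3. [(-6*(x + 4)) - 9 = -33] 9 comes off first (add 9), so sub: -6*(x + 4) = -24.
Step 4. [-6*(x + 4) = -24] divide by the outer -6. So div: x + 4 = 4.
Step 5. [x + 4 = 4] 4 comes off first (subtract 4), so sub: x = 0.

Answer: x ∈ {0}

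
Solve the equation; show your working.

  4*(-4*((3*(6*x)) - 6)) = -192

Step 1. [4*(-4*((3*(6*x)) - 6)) = -192] 4·(inner) — divide through by 4. So div: -4*((3*(6*x)) - 6) = -48.
Step 2. [-4*((3*(6*x)) - 6) = -48] LHS = -4·(…); ÷-4 both sides ⇒ div: (3*(6*x)) - 6 = 12.
Step 3. [(3*(6*x)) - 6 = 12] 6 comes off first (add 6), so sub: 3*(6*x) = 18.
Step 4. [3*(6*x) = 18] LHS = 3·(…); ÷3 both sides, so div: 6*x = 6.
Step 5. [6*x = 6] leading coefficient 6: divide by 6 ⇒ div: x = 1.

Answer: x ∈ {1}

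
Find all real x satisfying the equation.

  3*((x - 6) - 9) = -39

Step 1. [3*((x - 6) - 9) = -39] LHS = 3·(…); ÷3 both sides ⇒ div: (x - 6) - 9 = -13.
Step 2. [(x - 6) - 9 = -13] add 9: x sits inside (… - 9) ⇒ sub: x - 6 = -4.
Step 3. [x - 6 = -4] add 6: x sits inside (… - 6). So sub: x = 2.

Answer: x ∈ {2}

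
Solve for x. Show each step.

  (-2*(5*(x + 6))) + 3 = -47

Step 1. [(-2*(5*(x + 6))) + 3 = -47] subtract 3: x sits inside (… + 3), so sub: -2*(5*(x + 6)) = -50.
Step 2. [-2*(5*(x + 6)) = -50] leading coefficient -2: divide by -2 ⇒ div: 5*(x + 6) = 25.
Step 3. [5*(x + 6) = 25] LHS = 5·(…); ÷5 both sides. So div: x + 6 = 5.
Step 4. [x + 6 = 5] the outer +6 inverts by subtracting 6, so sub: x = -1.

Answer: x ∈ {-1}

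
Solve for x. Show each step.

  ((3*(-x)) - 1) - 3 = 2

Step 1. [((3*(-x)) - 1) - 3 = 2] peel the -3: add 3 from each side ⇒ sub: (3*(-x)) - 1 = 5.
Step 2. [(3*(-x)) - 1 = 5] the outer -1 inverts by adding 1. So sub: 3*(-x) = 6.
Step 3. [3*(-x) = 6] leading coefficient 3: divide by 3 ⇒ div: -x = 2.
Step 4. [-x = 2] LHS negated; negate both sides. So neg: x = -2.

Answer: x ∈ {-2}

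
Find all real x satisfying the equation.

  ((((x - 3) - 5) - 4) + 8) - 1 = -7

Step 1. [((((x - 3) - 5) - 4) + 8) - 1 = -7] peel the -1: add 1 from each side, so sub: (((x - 3) - 5) - 4) + 8 = -6.
Step 2. [(((x - 3) - 5) - 4) + 8 = -6] peel the +8: subtract 8 from each side, so sub: ((x - 3) - 5) - 4 = -14.
Step 3. [((x - 3) - 5) - 4 = -14] peel the -4: add 4 from each side ⇒ sub: (x - 3) - 5 = -10.
Step 4. [(x - 3) - 5 = -10] peel the -5: add 5 from each side, so sub: x - 3 = -5.
Step 5. [x - 3 = -5] -3 is outermost — add 3 both sides. So sub: x = -2.

Answer: x ∈ {-2}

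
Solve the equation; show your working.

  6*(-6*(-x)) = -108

Step 1. [6*(-6*(-x)) = -108] 6·(inner) — divide through by 6, so div: -6*(-x) = -18.
Step 2. [-6*(-x) = -18] leading coefficient -6: divide by -6, so div: -x = 3.
Step 3. [-x = 3] flip signs both sides, so neg: x = -3.

Answer: x ∈ {-3}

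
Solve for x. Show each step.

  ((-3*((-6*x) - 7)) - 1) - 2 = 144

Step 1. [((-3*((-6*x) - 7)) - 1) - 2 = 144] peel the -2: add 2 from each side. So sub: (-3*((-6*x) - 7)) - 1 = 146.
Step 2. [(-3*((-6*x) - 7)) - 1 = 146] 1 comes off first (add 1), so sub: -3*((-6*x) - 7) = 147.
Step 3. [-3*((-6*x) - 7) = 147] divide by the outer -3 ⇒ div: (-6*x) - 7 = -49.
Step 4. [(-6*x) - 7 = -49] 7 comes off first (add 7). So sub: -6*x = -42.
Step 5. [-6*x = -42] -6·(inner) — divide through by -6 ⇒ div: x = 7.

Answer: x ∈ {7}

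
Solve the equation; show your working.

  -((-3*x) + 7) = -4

Step 1. [-((-3*x) + 7) = -4] LHS negated; negate both sides, so neg: (-3*x) + 7 = 4.
Step 2. [(-3*x) + 7 = 4] 7 comes off first (subtract 7), so sub: -3*x = -3.
Step 3. [-3*x = -3] LHS = -3·(…); ÷-3 both sides ⇒ div: x = 1.

Answer: x ∈ {1}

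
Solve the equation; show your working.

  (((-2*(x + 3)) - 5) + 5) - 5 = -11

Step 1. [(((-2*(x + 3)) - 5) + 5) - 5 = -11] peel the -5: add 5 from each side ⇒ sub: ((-2*(x + 3)) - 5) + 5 = -6.
Step 2. [((-2*(x + 3)) - 5) + 5 = -6] 5 comes off first (subtract 5) ⇒ sub: (-2*(x + 3)) - 5 = -11.
Step 3. [(-2*(x + 3)) - 5 = -11] peel the -5: add 5 from each side ⇒ sub: -2*(x + 3) = -6.
Step 4. [-2*(x + 3) = -6] -2 out front; divide by -2. So div: x + 3 = 3.
Step 5. [x + 3 = 3] subtract 3: x sits inside (… + 3). So sub: x = 0.

Answer: x ∈ {0}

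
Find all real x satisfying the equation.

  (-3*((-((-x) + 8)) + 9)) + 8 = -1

Step 1. [(-3*((-((-x) + 8)) + 9)) + 8 = -1] +8 is outermost — subtract 8 both sides. So sub: -3*((-((-x) + 8)) + 9) = -9.
Step 2. [-3*((-((-x) + 8)) + 9) = -9] -3 out front; divide by -3, so div: (-((-x) + 8)) + 9 = 3.
Step 3. [(-((-x) + 8)) + 9 = 3] subtract 9: x sits inside (… + 9), so sub: -((-x) + 8) = -6.
Step 4. [-((-x) + 8) = -6] leading − — multiply by −1 ⇒ neg: (-x) + 8 = 6.
Step 5. [(-x) + 8 = 6] subtract 8: x sits inside (… + 8). So sub: -x = -2.
Step 6. [-x = -2] flip signs both sides, so neg: x = 2.

Answer: x ∈ {2}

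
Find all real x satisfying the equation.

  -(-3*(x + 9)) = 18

Step 1. [-(-3*(x + 9)) = 18] leading − — multiply by −1, so neg: -3*(x + 9) = -18.
Step 2. [-3*(x + 9) = -18] -3·(inner) — divide through by -3, so div: x + 9 = 6.
Step 3. [x + 9 = 6] the outer +9 inverts by subtracting 9 ⇒ sub: x = -3.

Answer: x ∈ {-3}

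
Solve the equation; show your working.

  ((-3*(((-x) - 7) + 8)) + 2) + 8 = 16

Step 1. [((-3*(((-x) - 7) + 8)) + 2) + 8 = 16] +8 is outermost — subtract 8 both sides, so sub: (-3*(((-x) - 7) + 8)) + 2 = 8.
Step 2. [(-3*(((-x) - 7) + 8)) + 2 = 8] subtract 2: x sits inside (… + 2), so sub: -3*(((-x) - 7) + 8) = 6.
Step 3. [-3*(((-x) - 7) + 8) = 6] -3·(inner) — divide through by -3. So div: ((-x) - 7) + 8 = -2.
Step 4. [((-x) - 7) + 8 = -2] the outer +8 inverts by subtracting 8 ⇒ sub: (-x) - 7 = -10.
Step 5. [(-x) - 7 = -10] peel the -7: add 7 from each side ⇒ sub: -x = -3.
Step 6. [-x = -3] leading − — multiply by −1. So neg: x = 3.

Answer: x ∈ {3}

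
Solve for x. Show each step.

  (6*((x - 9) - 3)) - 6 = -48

Step 1. [(6*((x - 9) - 3)) - 6 = -48] the outer -6 inverts by adding 6. So sub: 6*((x - 9) - 3) = -42.
Step 2. [6*((x - 9) - 3) = -42] 6 out front; divide by 6, so div: (x - 9) - 3 = -7.
Step 3. [(x - 9) - 3 = -7] -3 is outermost — add 3 both sides. So sub: x - 9 = -4.
Step 4. [x - 9 = -4] 9 comes off first (add 9), so sub: x = 5.

Answer: x ∈ {5}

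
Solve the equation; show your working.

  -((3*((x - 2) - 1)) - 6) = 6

Step 1. [-((3*((x - 2) - 1)) - 6) = 6] LHS negated; negate both sides, so neg: (3*((x - 2) - 1)) - 6 = -6.
Step 2. [(3*((x - 2) - 1)) - 6 = -6] the outer -6 inverts by adding 6 ⇒ sub: 3*((x - 2) - 1) = 0.
Step 3. [3*((x - 2) - 1) = 0] leading coefficient 3: divide by 3 ⇒ div: (x - 2) - 1 = 0.
Step 4. [(x - 2) - 1 = 0] -1 is outermost — add 1 both sides, so sub: x - 2 = 1.
Step 5. [x - 2 = 1] the outer -2 inverts by adding 2, so sub: x = 3.

Answer: x ∈ {3}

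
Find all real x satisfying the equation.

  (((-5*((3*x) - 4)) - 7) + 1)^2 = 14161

Step 1. [(((-5*((3*x) - 4)) - 7) + 1)^2 = 14161] LHS squared, RHS 14161 ≥ 0: apply √ (±). So sqrt: ((-5*((3*x) - 4)) - 7) + 1 = 119 or -119.
Step 2. [((-5*((3*x) - 4)) - 7) + 1 = 119 or -119] 1 comes off first (subtract 1). So sub: (-5*((3*x) - 4)) - 7 = 118 or -120.
Step 3. [(-5*((3*x) - 4)) - 7 = 118 or -120] peel the -7: add 7 from each side, so sub: -5*((3*x) - 4) = 125 or -113.
Step 4. [-5*((3*x) - 4) = 125 or -113] -5 out front; divide by -5 ⇒ div: (3*x) - 4 = -25 or 113/5.
Step 5. [(3*x) - 4 = -25 or 113/5] -4 is outermost — add 4 both sides, so sub: 3*x = -21 or 133/5.
Step 6. [3*x = -21 or 133/5] leading coefficient 3: divide by 3 ⇒ div: x = -7 or 133/15.

Answer: x ∈ {-7, 133/15}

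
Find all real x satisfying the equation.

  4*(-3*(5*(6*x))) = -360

Step 1. [4*(-3*(5*(6*x))) = -360] LHS = 4·(…); ÷4 both sides. So div: -3*(5*(6*x)) = -90.
Step 2. [-3*(5*(6*x)) = -90] divide by the outer -3, so div: 5*(6*x) = 30.
Step 3. [5*(6*x) = 30] 5·(inner) — divide through by 5. So div: 6*x = 6.
Step 4. [6*x = 6] leading coefficient 6: divide by 6 ⇒ div: x = 1.

Answer: x ∈ {1}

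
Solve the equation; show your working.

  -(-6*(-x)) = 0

Step 1. [-(-6*(-x)) = 0] LHS negated; negate both sides, so neg: -6*(-x) = 0.
Step 2. [-6*(-x) = 0] LHS = -6·(…); ÷-6 both sides. So div: -x = 0.
Step 3. [-x = 0] leading − — multiply by −1, so neg: x = 0.

Answer: x ∈ {0}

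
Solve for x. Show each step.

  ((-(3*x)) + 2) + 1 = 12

Step 1. [((-(3*x)) + 2) + 1 = 12] +1 is outermost — subtract 1 both sides, so sub: (-(3*x)) + 2 = 11.
Step 2. [(-(3*x)) + 2 = 11] peel the +2: subtract 2 from each side ⇒ sub: -(3*x) = 9.
Step 3. [-(3*x) = 9] flip signs both sides ⇒ neg: 3*x = -9.
Step 4. [3*x = -9] divide by the outer 3, so div: x = -3.

Answer: x ∈ {-3}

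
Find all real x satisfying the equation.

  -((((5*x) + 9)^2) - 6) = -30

Step 1. [-((((5*x) + 9)^2) - 6) = -30] LHS negated; negate both sides ⇒ neg: (((5*x) + 9)^2) - 6 = 30.
Step 2. [(((5*x) + 9)^2) - 6 = 30] -6 is outermost — add 6 both sides, so sub: ((5*x) + 9)^2 = 36.
Step 3. [((5*x) + 9)^2 = 36] LHS squared, RHS 36 ≥ 0: apply √ (±) ⇒ sqrt: (5*x) + 9 = 6 or -6.
Step 4. [(5*x) + 9 = 6 or -6] peel the +9: subtract 9 from each side. So sub: 5*x = -3 or -15.
Step 5. [5*x = -3 or -15] divide by the outer 5. So div: x = -3/5 or -3.

Answer: x ∈ {-3, -3/5}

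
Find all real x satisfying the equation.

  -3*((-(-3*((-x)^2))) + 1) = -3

Step 1. [-3*((-(-3*((-x)^2))) + 1) = -3] -3 out front; divide by -3, so div: (-(-3*((-x)^2))) + 1 = 1.
Step 2. [(-(-3*((-x)^2))) + 1 = 1] +1 is outermost — subtract 1 both sides. So sub: -(-3*((-x)^2)) = 0.
Step 3. [-(-3*((-x)^2)) = 0] flip signs both sides ⇒ neg: -3*((-x)^2) = 0.
Step 4. [-3*((-x)^2) = 0] leading coefficient -3: divide by -3. So div: (-x)^2 = 0.
Step 5. [(-x)^2 = 0] LHS squared, RHS 0 ≥ 0: apply √ (±) ⇒ sqrt: -x = 0.
Step 6. [-x = 0] leading − — multiply by −1. So neg: x = 0.

Answer: x ∈ {0}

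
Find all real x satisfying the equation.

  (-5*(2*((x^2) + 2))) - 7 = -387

Step 1. [(-5*(2*((x^2) + 2))) - 7 = -387] the outer -7 inverts by adding 7, so sub: -5*(2*((x^2) + 2)) = -380.
Step 2. [-5*(2*((x^2) + 2)) = -380] -5 out front; divide by -5, so div: 2*((x^2) + 2) = 76.
Step 3. [2*((x^2) + 2) = 76] LHS = 2·(…); ÷2 both sides ⇒ div: (x^2) + 2 = 38.
Step 4. [(x^2) + 2 = 38] +2 is outermost — subtract 2 both sides. So sub: x^2 = 36.
Step 5. [x^2 = 36] 36 ≥ 0, LHS is (·)² — take ±√ ⇒ sqrt: x = 6 or -6.

Answer: x ∈ {-6, 6}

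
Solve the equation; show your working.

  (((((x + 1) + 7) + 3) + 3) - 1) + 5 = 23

Step 1. [(((((x + 1) + 7) + 3) + 3) - 1) + 5 = 23] subtract 5: x sits inside (… + 5), so sub: ((((x + 1) + 7) + 3) + 3) - 1 = 18.
Step 2. [((((x + 1) + 7) + 3) + 3) - 1 = 18] -1 is outermost — add 1 both sides. So sub: (((x + 1) + 7) + 3) + 3 = 19.
Step 3. [(((x + 1) + 7) + 3) + 3 = 19] subtract 3: x sits inside (… + 3) ⇒ sub: ((x + 1) + 7) + 3 = 16.
Step 4. [((x + 1) + 7) + 3 = 16] the outer +3 inverts by subtracting 3, so sub: (x + 1) + 7 = 13.
Step 5. [(x + 1) + 7 = 13] peel the +7: subtract 7 from each side. So sub: x + 1 = 6.
Step 6. [x + 1 = 6] the outer +1 inverts by subtracting 1, so sub: x = 5.

Answer: x ∈ {5}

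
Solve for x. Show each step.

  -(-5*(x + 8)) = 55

Step 1. [-(-5*(x + 8)) = 55] LHS negated; negate both sides ⇒ neg: -5*(x + 8) = -55.
Step 2. [-5*(x + 8) = -55] -5·(inner) — divide through by -5. So div: x + 8 = 11.
Step 3. [x + 8 = 11] the outer +8 inverts by subtracting 8. So sub: x = 3.

Answer: x ∈ {3}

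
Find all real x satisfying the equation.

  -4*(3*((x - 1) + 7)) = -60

Step 1. [-4*(3*((x - 1) + 7)) = -60] divide by the outer -4. So div: 3*((x - 1) + 7) = 15.
Step 2. [3*((x - 1) + 7) = 15] 3 out front; divide by 3. So div: (x - 1) + 7 = 5.
Step 3. [(x - 1) + 7 = 5] peel the +7: subtract 7 from each side, so sub: x - 1 = -2.
Step 4. [x - 1 = -2] peel the -1: add 1 from each side, so sub: x = -1.

Answer: x ∈ {-1}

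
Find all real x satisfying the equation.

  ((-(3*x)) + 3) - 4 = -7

Step 1. [((-(3*x)) + 3) - 4 = -7] -4 is outermost — add 4 both sides ⇒ sub: (-(3*x)) + 3 = -3.
Step 2. [(-(3*x)) + 3 = -3] peel the +3: subtract 3 from each side. So sub: -(3*x) = -6.
Step 3. [-(3*x) = -6] flip signs both sides, so neg: 3*x = 6.
Step 4. [3*x = 6] 3 out front; divide by 3. So div: x = 2.

Answer: x ∈ {2}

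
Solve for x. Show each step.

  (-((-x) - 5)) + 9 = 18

Step 1. [(-((-x) - 5)) + 9 = 18] the outer +9 inverts by subtracting 9, so sub: -((-x) - 5) = 9.
Step 2. [-((-x) - 5) = 9] leading − — multiply by −1, so neg: (-x) - 5 = -9.
Step 3. [(-x) - 5 = -9] 5 comes off first (add 5), so sub: -x = -4.
Step 4. [-x = -4] flip signs both sides ⇒ neg: x = 4.

Answer: x ∈ {4}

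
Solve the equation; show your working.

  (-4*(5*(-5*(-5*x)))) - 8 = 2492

Step 1. [(-4*(5*(-5*(-5*x)))) - 8 = 2492] -4 divides every term; factor it out. So factor: (5*(-5*(-5*x))) + 2 = -623.
Step 2. [(5*(-5*(-5*x))) + 2 = -623] peel the +2: subtract 2 from each side. So sub: 5*(-5*(-5*x)) = -625.
Step 3. [5*(-5*(-5*x)) = -625] LHS = 5·(…); ÷5 both sides ⇒ div: -5*(-5*x) = -125.
Step 4. [-5*(-5*x) = -125] divide by the outer -5. So div: -5*x = 25.
Step 5. [-5*x = 25] divide by the outer -5. So div: x = -5.

Answer: x ∈ {-5}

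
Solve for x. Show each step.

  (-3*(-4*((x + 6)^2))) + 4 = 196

Step 1. [(-3*(-4*((x + 6)^2))) + 4 = 196] peel the +4: subtract 4 from each side ⇒ sub: -3*(-4*((x + 6)^2)) = 192.
Step 2. [-3*(-4*((x + 6)^2)) = 192] -3 out front; divide by -3 ⇒ div: -4*((x + 6)^2) = -64.
Step 3. [-4*((x + 6)^2) = -64] -4 out front; divide by -4, so div: (x + 6)^2 = 16.
Step 4. [(x + 6)^2 = 16] LHS squared, RHS 16 ≥ 0: apply √ (±) ⇒ sqrt: x + 6 = 4 or -4.
Step 5. [x + 6 = 4 or -4] subtract 6: x sits inside (… + 6) ⇒ sub: x = -2 or -10.

Answer: x ∈ {-10, -2}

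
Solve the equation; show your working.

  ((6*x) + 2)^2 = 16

Step 1. [((6*x) + 2)^2 = 16] √ both sides: 16 ≥ 0 gives two branches. So sqrt: (6*x) + 2 = 4 or -4.
Step 2. [(6*x) + 2 = 4 or -4] +2 is outermost — subtract 2 both sides ⇒ sub: 6*x = 2 or -6.
Step 3. [6*x = 2 or -6] 6·(inner) — divide through by 6, so div: x = 1/3 or -1.

Answer: x ∈ {-1, 1/3}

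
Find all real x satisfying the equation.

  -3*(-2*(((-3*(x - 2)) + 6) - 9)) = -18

Step 1. [-3*(-2*(((-3*(x - 2)) + 6) - 9)) = -18] -3 out front; divide by -3 ⇒ div: -2*(((-3*(x - 2)) + 6) - 9) = 6.
Step 2. [-2*(((-3*(x - 2)) + 6) - 9) = 6] LHS = -2·(…); ÷-2 both sides ⇒ div: ((-3*(x - 2)) + 6) - 9 = -3.
Step 3. [((-3*(x - 2)) + 6) - 9 = -3] 9 comes off first (add 9) ⇒ sub: (-3*(x - 2)) + 6 = 6.
Step 4. [(-3*(x - 2)) + 6 = 6] -3 | LHS and -3 | 6: pull -3 out, so factor: (x - 2) - 2 = -2.
Step 5. [(x - 2) - 2 = -2] -2 is outermost — add 2 both sides. So sub: x - 2 = 0.
Step 6. [x - 2 = 0] 2 comes off first (add 2). So sub: x = 2.

Answer: x ∈ {2}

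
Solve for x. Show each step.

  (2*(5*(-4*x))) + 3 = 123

Step 1. [(2*(5*(-4*x))) + 3 = 123] 3 comes off first (subtract 3) ⇒ sub: 2*(5*(-4*x)) = 120.
Step 2. [2*(5*(-4*x)) = 120] 2·(inner) — divide through by 2 ⇒ div: 5*(-4*x) = 60.
Step 3. [5*(-4*x) = 60] 5 out front; divide by 5. So div: -4*x = 12.
Step 4. [-4*x = 12] -4 out front; divide by -4 ⇒ div: x = -3.

Answer: x ∈ {-3}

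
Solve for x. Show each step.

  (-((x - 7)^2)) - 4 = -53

Step 1. [(-((x - 7)^2)) - 4 = -53] the outer -4 inverts by adding 4, so sub: -((x - 7)^2) = -49.
Step 2. [-((x - 7)^2) = -49] leading − — multiply by −1. So neg: (x - 7)^2 = 49.
Step 3. [(x - 7)^2 = 49] 49 ≥ 0, LHS is (·)² — take ±√, so sqrt: x - 7 = 7 or -7.
Step 4. [x - 7 = 7 or -7] the outer -7 inverts by adding 7, so sub: x = 14 or 0.

Answer: x ∈ {0, 14}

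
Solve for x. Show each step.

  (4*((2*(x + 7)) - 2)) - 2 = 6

Step 1. [(4*((2*(x + 7)) - 2)) - 2 = 6] the outer -2 inverts by adding 2 ⇒ sub: 4*((2*(x + 7)) - 2) = 8.
Step 2. [4*((2*(x + 7)) - 2) = 8] LHS = 4·(…); ÷4 both sides. So div: (2*(x + 7)) - 2 = 2.
Step 3. [(2*(x + 7)) - 2 = 2] the outer -2 inverts by adding 2, so sub: 2*(x + 7) = 4.
Step 4. [2*(x + 7) = 4] LHS = 2·(…); ÷2 both sides ⇒ div: x + 7 = 2.
Step 5. [x + 7 = 2] 7 comes off first (subtract 7), so sub: x = -5.

Answer: x ∈ {-5}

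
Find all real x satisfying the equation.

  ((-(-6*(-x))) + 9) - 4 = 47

Step 1. [((-(-6*(-x))) + 9) - 4 = 47] -4 is outermost — add 4 both sides ⇒ sub: (-(-6*(-x))) + 9 = 51.
Step 2. [(-(-6*(-x))) + 9 = 51] the outer +9 inverts by subtracting 9. So sub: -(-6*(-x)) = 42.
Step 3. [-(-6*(-x)) = 42] flip signs both sides ⇒ neg: -6*(-x) = -42.
Step 4. [-6*(-x) = -42] -6 out front; divide by -6 ⇒ div: -x = 7.
Step 5. [-x = 7] leading − — multiply by −1 ⇒ neg: x = -7.

Answer: x ∈ {-7}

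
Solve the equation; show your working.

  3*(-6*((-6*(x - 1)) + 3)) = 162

Step 1. [3*(-6*((-6*(x - 1)) + 3)) = 162] 3 out front; divide by 3 ⇒ div: -6*((-6*(x - 1)) + 3) = 54.
Step 2. [-6*((-6*(x - 1)) + 3) = 54] -6·(inner) — divide through by -6, so div: (-6*(x - 1)) + 3 = -9.
Step 3. [(-6*(x - 1)) + 3 = -9] the outer +3 inverts by subtracting 3, so sub: -6*(x - 1) = -12.
Step 4. [-6*(x - 1) = -12] LHS = -6·(…); ÷-6 both sides. So div: x - 1 = 2.
Step 5. [x - 1 = 2] peel the -1: add 1 from each side, so sub: x = 3.

Answer: x ∈ {3}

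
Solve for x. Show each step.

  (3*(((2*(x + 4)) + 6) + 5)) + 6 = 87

Step 1. [(3*(((2*(x + 4)) + 6) + 5)) + 6 = 87] peel the +6: subtract 6 from each side, so sub: 3*(((2*(x + 4)) + 6) + 5) = 81.
Step 2. [3*(((2*(x + 4)) + 6) + 5) = 81] divide by the outer 3, so div: ((2*(x + 4)) + 6) + 5 = 27.
Step 3. [((2*(x + 4)) + 6) + 5 = 27] subtract 5: x sits inside (… + 5). So sub: (2*(x + 4)) + 6 = 22.
Step 4. [(2*(x + 4)) + 6 = 22] common factor 2 (LHS and 22) — divide through ⇒ factor: (x + 4) + 3 = 11.
Step 5. [(x + 4) + 3 = 11] subtract 3: x sits inside (… + 3). So sub: x + 4 = 8.
Step 6. [x + 4 = 8] peel the +4: subtract 4 from each side ⇒ sub: x = 4.

Answer: x ∈ {4}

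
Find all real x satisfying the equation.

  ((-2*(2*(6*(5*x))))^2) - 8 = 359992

Step 1. [((-2*(2*(6*(5*x))))^2) - 8 = 359992] peel the -8: add 8 from each side. So sub: (-2*(2*(6*(5*x))))^2 = 360000.
Step 2. [(-2*(2*(6*(5*x))))^2 = 360000] LHS squared, RHS 360000 ≥ 0: apply √ (±) ⇒ sqrt: -2*(2*(6*(5*x))) = 600 or -600.
Step 3. [-2*(2*(6*(5*x))) = 600 or -600] LHS = -2·(…); ÷-2 both sides. So div: 2*(6*(5*x)) = -300 or 300.
Step 4. [2*(6*(5*x)) = -300 or 300] divide by the outer 2 ⇒ div: 6*(5*x) = -150 or 150.
Step 5. [6*(5*x) = -150 or 150] LHS = 6·(…); ÷6 both sides. So div: 5*x = -25 or 25.
Step 6. [5*x = -25 or 25] LHS = 5·(…); ÷5 both sides ⇒ div: x = -5 or 5.

Answer: x ∈ {-5, 5}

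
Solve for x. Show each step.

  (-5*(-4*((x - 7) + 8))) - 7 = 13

Step 1. [(-5*(-4*((x - 7) + 8))) - 7 = 13] peel the -7: add 7 from each side, so sub: -5*(-4*((x - 7) + 8)) = 20.
Step 2. [-5*(-4*((x - 7) + 8)) = 20] leading coefficient -5: divide by -5. So div: -4*((x - 7) + 8) = -4.
Step 3. [-4*((x - 7) + 8) = -4] LHS = -4·(…); ÷-4 both sides. So div: (x - 7) + 8 = 1.
Step 4. [(x - 7) + 8 = 1] +8 is outermost — subtract 8 both sides. So sub: x - 7 = -7.
Step 5. [x - 7 = -7] add 7: x sits inside (… - 7), so sub: x = 0.

Answer: x ∈ {0}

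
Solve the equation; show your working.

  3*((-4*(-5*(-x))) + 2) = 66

Step 1. [3*((-4*(-5*(-x))) + 2) = 66] 3·(inner) — divide through by 3 ⇒ div: (-4*(-5*(-x))) + 2 = 22.
Step 2. [(-4*(-5*(-x))) + 2 = 22] 2 comes off first (subtract 2) ⇒ sub: -4*(-5*(-x)) = 20.
Step 3. [-4*(-5*(-x)) = 20] LHS = -4·(…); ÷-4 both sides, so div: -5*(-x) = -5.
Step 4. [-5*(-x) = -5] leading coefficient -5: divide by -5. So div: -x = 1.
Step 5. [-x = 1] flip signs both sides, so neg: x = -1.

Answer: x ∈ {-1}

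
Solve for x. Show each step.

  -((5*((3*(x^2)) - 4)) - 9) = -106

Step 1. [-((5*((3*(x^2)) - 4)) - 9) = -106] LHS negated; negate both sides. So neg: (5*((3*(x^2)) - 4)) - 9 = 106.
Step 2. [(5*((3*(x^2)) - 4)) - 9 = 106] -9 is outermost — add 9 both sides ⇒ sub: 5*((3*(x^2)) - 4) = 115.
Step 3. [5*((3*(x^2)) - 4) = 115] 5 out front; divide by 5. So div: (3*(x^2)) - 4 = 23.
Step 4. [(3*(x^2)) - 4 = 23] peel the -4: add 4 from each side. So sub: 3*(x^2) = 27.
Step 5. [3*(x^2) = 27] leading coefficient 3: divide by 3, so div: x^2 = 9.
Step 6. [x^2 = 9] LHS squared, RHS 9 ≥ 0: apply √ (±), so sqrt: x = 3 or -3.

Answer: x ∈ {-3, 3}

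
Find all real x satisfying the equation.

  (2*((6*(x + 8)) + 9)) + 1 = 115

Step 1. [(2*((6*(x + 8)) + 9)) + 1 = 115] the outer +1 inverts by subtracting 1 ⇒ sub: 2*((6*(x + 8)) + 9) = 114.
Step 2. [2*((6*(x + 8)) + 9) = 114] divide by the outer 2. So div: (6*(x + 8)) + 9 = 57.
Step 3. [(6*(x + 8)) + 9 = 57] the outer +9 inverts by subtracting 9 ⇒ sub: 6*(x + 8) = 48.
Step 4. [6*(x + 8) = 48] leading coefficient 6: divide by 6. So div: x + 8 = 8.
Step 5. [x + 8 = 8] the outer +8 inverts by subtracting 8. So sub: x = 0.

Answer: x ∈ {0}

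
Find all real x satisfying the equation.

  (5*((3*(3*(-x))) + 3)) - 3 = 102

Step 1. [(5*((3*(3*(-x))) + 3)) - 3 = 102] peel the -3: add 3 from each side. So sub: 5*((3*(3*(-x))) + 3) = 105.
Step 2. [5*((3*(3*(-x))) + 3) = 105] divide by the outer 5. So div: (3*(3*(-x))) + 3 = 21.
Step 3. [(3*(3*(-x))) + 3 = 21] subtract 3: x sits inside (… + 3) ⇒ sub: 3*(3*(-x)) = 18.
Step 4. [3*(3*(-x)) = 18] LHS = 3·(…); ÷3 both sides ⇒ div: 3*(-x) = 6.
Step 5. [3*(-x) = 6] leading coefficient 3: divide by 3, so div: -x = 2.
Step 6. [-x = 2] LHS negated; negate both sides, so neg: x = -2.

Answer: x ∈ {-2}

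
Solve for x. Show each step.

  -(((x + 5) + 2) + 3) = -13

Step 1. [-(((x + 5) + 2) + 3) = -13] LHS negated; negate both sides, so neg: ((x + 5) + 2) + 3 = 13.
Step 2. [((x + 5) + 2) + 3 = 13] the outer +3 inverts by subtracting 3 ⇒ sub: (x + 5) + 2 = 10.
Step 3. [(x + 5) + 2 = 10] subtract 2: x sits inside (… + 2) ⇒ sub: x + 5 = 8.
Step 4. [x + 5 = 8] 5 comes off first (subtract 5), so sub: x = 3.

Answer: x ∈ {3}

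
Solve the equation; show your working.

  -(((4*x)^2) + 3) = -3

Step 1. [-(((4*x)^2) + 3) = -3] LHS negated; negate both sides. So neg: ((4*x)^2) + 3 = 3.
Step 2. [((4*x)^2) + 3 = 3] the outer +3 inverts by subtracting 3, so sub: (4*x)^2 = 0.
Step 3. [(4*x)^2 = 0] LHS squared, RHS 0 ≥ 0: apply √ (±), so sqrt: 4*x = 0.
Step 4. [4*x = 0] 4 out front; divide by 4. So div: x = 0.

Answer: x ∈ {0}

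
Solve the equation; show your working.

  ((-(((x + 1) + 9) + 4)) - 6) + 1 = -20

Step 1. [((-(((x + 1) + 9) + 4)) - 6) + 1 = -20] the outer +1 inverts by subtracting 1. So sub: (-(((x + 1) + 9) + 4)) - 6 = -21.
Step 2. [(-(((x + 1) + 9) + 4)) - 6 = -21] 6 comes off first (add 6). So sub: -(((x + 1) + 9) + 4) = -15.
Step 3. [-(((x + 1) + 9) + 4) = -15] leading − — multiply by −1. So neg: ((x + 1) + 9) + 4 = 15.
Step 4. [((x + 1) + 9) + 4 = 15] peel the +4: subtract 4 from each side ⇒ sub: (x + 1) + 9 = 11.
Step 5. [(x + 1) + 9 = 11] peel the +9: subtract 9 from each side, so sub: x + 1 = 2.
Step 6. [x + 1 = 2] subtract 1: x sits inside (… + 1), so sub: x = 1.

Answer: x ∈ {1}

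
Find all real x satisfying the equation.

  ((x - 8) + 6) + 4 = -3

Step 1. [((x - 8) + 6) + 4 = -3] peel the +4: subtract 4 from each side. So sub: (x - 8) + 6 = -7.
Step 2. [(x - 8) + 6 = -7] +6 is outermost — subtract 6 both sides. So sub: x - 8 = -13.
Step 3. [x - 8 = -13] 8 comes off first (add 8) ⇒ sub: x = -5.

Answer: x ∈ {-5}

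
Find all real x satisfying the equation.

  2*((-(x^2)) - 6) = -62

Step 1. [2*((-(x^2)) - 6) = -62] 2·(inner) — divide through by 2, so div: (-(x^2)) - 6 = -31.
Step 2. [(-(x^2)) - 6 = -31] peel the -6: add 6 from each side. So sub: -(x^2) = -25.
Step 3. [-(x^2) = -25] flip signs both sides, so neg: x^2 = 25.
Step 4. [x^2 = 25] √ both sides: 25 ≥ 0 gives two branches ⇒ sqrt: x = 5 or -5.

Answer: x ∈ {-5, 5}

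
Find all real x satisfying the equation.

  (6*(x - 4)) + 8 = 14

Step 1. [(6*(x - 4)) + 8 = 14] the outer +8 inverts by subtracting 8 ⇒ sub: 6*(x - 4) = 6.
Step 2. [6*(x - 4) = 6] leading coefficient 6: divide by 6, so div: x - 4 = 1.
Step 3. [x - 4 = 1] -4 is outermost — add 4 both sides ⇒ sub: x = 5.

Answer: x ∈ {5}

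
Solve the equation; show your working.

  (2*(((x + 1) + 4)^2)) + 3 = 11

Step 1. [(2*(((x + 1) + 4)^2)) + 3 = 11] the outer +3 inverts by subtracting 3 ⇒ sub: 2*(((x + 1) + 4)^2) = 8.
Step 2. [2*(((x + 1) + 4)^2) = 8] 2·(inner) — divide through by 2. So div: ((x + 1) + 4)^2 = 4.
Step 3. [((x + 1) + 4)^2 = 4] 4 ≥ 0, LHS is (·)² — take ±√. So sqrt: (x + 1) + 4 = 2 or -2.
Step 4. [(x + 1) + 4 = 2 or -2] 4 comes off first (subtract 4), so sub: x + 1 = -2 or -6.
Step 5. [x + 1 = -2 or -6] 1 comes off first (subtract 1). So sub: x = -3 or -7.

Answer: x ∈ {-7, -3}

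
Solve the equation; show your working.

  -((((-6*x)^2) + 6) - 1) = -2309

Step 1. [-((((-6*x)^2) + 6) - 1) = -2309] LHS negated; negate both sides, so neg: (((-6*x)^2) + 6) - 1 = 2309.
Step 2. [(((-6*x)^2) + 6) - 1 = 2309] add 1: x sits inside (… - 1) ⇒ sub: ((-6*x)^2) + 6 = 2310.
Step 3. [((-6*x)^2) + 6 = 2310] subtract 6: x sits inside (… + 6). So sub: (-6*x)^2 = 2304.
Step 4. [(-6*x)^2 = 2304] LHS squared, RHS 2304 ≥ 0: apply √ (±), so sqrt: -6*x = 48 or -48.
Step 5. [-6*x = 48 or -48] LHS = -6·(…); ÷-6 both sides. So div: x = -8 or 8.

Answer: x ∈ {-8, 8}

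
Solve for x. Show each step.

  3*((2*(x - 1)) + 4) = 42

Step 1. [3*((2*(x - 1)) + 4) = 42] LHS = 3·(…); ÷3 both sides ⇒ div: (2*(x - 1)) + 4 = 14.
Step 2. [(2*(x - 1)) + 4 = 14] 2 | LHS and 2 | 14: pull 2 out ⇒ factor: (x - 1) + 2 = 7.
Step 3. [(x - 1) + 2 = 7] +2 is outermost — subtract 2 both sides ⇒ sub: x - 1 = 5.
Step 4. [x - 1 = 5] peel the -1: add 1 from each side ⇒ sub: x = 6.

Answer: x ∈ {6}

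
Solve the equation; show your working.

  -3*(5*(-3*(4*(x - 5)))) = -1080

Step 1. [-3*(5*(-3*(4*(x - 5)))) = -1080] leading coefficient -3: divide by -3 ⇒ div: 5*(-3*(4*(x - 5))) = 360.
Step 2. [5*(-3*(4*(x - 5))) = 360] divide by the outer 5. So div: -3*(4*(x - 5)) = 72.
Step 3. [-3*(4*(x - 5)) = 72] divide by the outer -3, so div: 4*(x - 5) = -24.
Step 4. [4*(x - 5) = -24] 4·(inner) — divide through by 4, so div: x - 5 = -6.
Step 5. [x - 5 = -6] the outer -5 inverts by adding 5. So sub: x = -1.

Answer: x ∈ {-1}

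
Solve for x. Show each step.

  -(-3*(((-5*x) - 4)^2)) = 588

Step 1. [-(-3*(((-5*x) - 4)^2)) = 588] flip signs both sides ⇒ neg: -3*(((-5*x) - 4)^2) = -588.
Step 2. [-3*(((-5*x) - 4)^2) = -588] -3 out front; divide by -3 ⇒ div: ((-5*x) - 4)^2 = 196.
Step 3. [((-5*x) - 4)^2 = 196] 196 ≥ 0, LHS is (·)² — take ±√. So sqrt: (-5*x) - 4 = 14 or -14.
Step 4. [(-5*x) - 4 = 14 or -14] peel the -4: add 4 from each side, so sub: -5*x = 18 or -10.
Step 5. [-5*x = 18 or -10] divide by the outer -5. So div: x = -18/5 or 2.

Answer: x ∈ {-18/5, 2}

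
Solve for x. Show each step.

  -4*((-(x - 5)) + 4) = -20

Step 1. [-4*((-(x - 5)) + 4) = -20] -4 out front; divide by -4. So div: (-(x - 5)) + 4 = 5.
Step 2. [(-(x - 5)) + 4 = 5] the outer +4 inverts by subtracting 4. So sub: -(x - 5) = 1.
Step 3. [-(x - 5) = 1] leading − — multiply by −1, so neg: x - 5 = -1.
Step 4. [x - 5 = -1] peel the -5: add 5 from each side ⇒ sub: x = 4.

Answer: x ∈ {4}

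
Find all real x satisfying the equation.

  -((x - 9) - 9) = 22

Step 1. [-((x - 9) - 9) = 22] leading − — multiply by −1 ⇒ neg: (x - 9) - 9 = -22.
Step 2. [(x - 9) - 9 = -22] -9 is outermost — add 9 both sides. So sub: x - 9 = -13.
Step 3. [x - 9 = -13] 9 comes off first (add 9) ⇒ sub: x = -4.

Answer: x ∈ {-4}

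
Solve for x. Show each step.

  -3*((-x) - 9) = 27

Step 1. [-3*((-x) - 9) = 27] LHS = -3·(…); ÷-3 both sides, so div: (-x) - 9 = -9.
Step 2. [(-x) - 9 = -9] add 9: x sits inside (… - 9) ⇒ sub: -x = 0.
Step 3. [-x = 0] leading − — multiply by −1 ⇒ neg: x = 0.

Answer: x ∈ {0}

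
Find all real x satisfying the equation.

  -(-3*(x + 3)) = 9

Step 1. [-(-3*(x + 3)) = 9] LHS negated; negate both sides. So neg: -3*(x + 3) = -9.
Step 2. [-3*(x + 3) = -9] LHS = -3·(…); ÷-3 both sides, so div: x + 3 = 3.
Step 3. [x + 3 = 3] subtract 3: x sits inside (… + 3). So sub: x = 0.

Answer: x ∈ {0}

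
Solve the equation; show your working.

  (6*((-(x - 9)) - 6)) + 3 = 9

Step 1. [(6*((-(x - 9)) - 6)) + 3 = 9] subtract 3: x sits inside (… + 3). So sub: 6*((-(x - 9)) - 6) = 6.
Step 2. [6*((-(x - 9)) - 6) = 6] 6·(inner) — divide through by 6. So div: (-(x - 9)) - 6 = 1.
Step 3. [(-(x - 9)) - 6 = 1] add 6: x sits inside (… - 6), so sub: -(x - 9) = 7.
Step 4. [-(x - 9) = 7] flip signs both sides, so neg: x - 9 = -7.
Step 5. [x - 9 = -7] the outer -9 inverts by adding 9, so sub: x = 2.

Answer: x ∈ {2}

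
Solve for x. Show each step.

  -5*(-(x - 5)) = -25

Step 1. [-5*(-(x - 5)) = -25] -5 out front; divide by -5. So div: -(x - 5) = 5.
Step 2. [-(x - 5) = 5] LHS negated; negate both sides, so neg: x - 5 = -5.
Step 3. [x - 5 = -5] 5 comes off first (add 5), so sub: x = 0.

Answer: x ∈ {0}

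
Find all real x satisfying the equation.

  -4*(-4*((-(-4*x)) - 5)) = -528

Step 1. [-4*(-4*((-(-4*x)) - 5)) = -528] -4·(inner) — divide through by -4, so div: -4*((-(-4*x)) - 5) = 132.
Step 2. [-4*((-(-4*x)) - 5) = 132] divide by the outer -4. So div: (-(-4*x)) - 5 = -33.
Step 3. [(-(-4*x)) - 5 = -33] -5 is outermost — add 5 both sides. So sub: -(-4*x) = -28.
Step 4. [-(-4*x) = -28] LHS negated; negate both sides ⇒ neg: -4*x = 28.
Step 5. [-4*x = 28] divide by the outer -4. So div: x = -7.

Answer: x ∈ {-7}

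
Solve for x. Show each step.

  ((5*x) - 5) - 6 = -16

Step 1. [((5*x) - 5) - 6 = -16] the outer -6 inverts by adding 6. So sub: (5*x) - 5 = -10.
Step 2. [(5*x) - 5 = -10] 5 divides every term; factor it out ⇒ factor: x - 1 = -2.
Step 3. [x - 1 = -2] peel the -1: add 1 from each side, so sub: x = -1.

Answer: x ∈ {-1}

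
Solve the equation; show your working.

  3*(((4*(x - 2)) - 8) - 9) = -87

Step 1. [3*(((4*(x - 2)) - 8) - 9) = -87] 3 out front; divide by 3. So div: ((4*(x - 2)) - 8) - 9 = -29.
Step 2. [((4*(x - 2)) - 8) - 9 = -29] peel the -9: add 9 from each side ⇒ sub: (4*(x - 2)) - 8 = -20.
Step 3. [(4*(x - 2)) - 8 = -20] -8 is outermost — add 8 both sides ⇒ sub: 4*(x - 2) = -12.
Step 4. [4*(x - 2) = -12] leading coefficient 4: divide by 4, so div: x - 2 = -3.
Step 5. [x - 2 = -3] the outer -2 inverts by adding 2, so sub: x = -1.

Answer: x ∈ {-1}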